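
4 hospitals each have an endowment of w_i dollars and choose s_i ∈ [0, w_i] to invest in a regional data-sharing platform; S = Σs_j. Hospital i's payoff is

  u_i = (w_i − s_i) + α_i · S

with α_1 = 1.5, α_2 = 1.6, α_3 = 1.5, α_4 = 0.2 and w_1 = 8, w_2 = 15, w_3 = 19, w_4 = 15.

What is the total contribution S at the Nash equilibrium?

∂u_i/∂s_i = α_i − 1, so hospital i contributes w_i if α_i > 1, else 0.
α_i > 1 for i ∈ {1, 2, 3}; NE contributions (8, 15, 19, 0), S = 42.

42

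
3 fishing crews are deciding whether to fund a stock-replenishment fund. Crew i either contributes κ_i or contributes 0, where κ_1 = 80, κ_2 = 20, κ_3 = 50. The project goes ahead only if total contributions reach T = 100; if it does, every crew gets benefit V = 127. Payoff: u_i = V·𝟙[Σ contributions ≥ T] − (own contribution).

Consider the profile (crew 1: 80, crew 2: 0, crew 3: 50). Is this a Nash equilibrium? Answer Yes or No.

Yes

Total = 130 ≥ 100: provided.
Crew 1 (pledges 80, payoff 47): dropping to 0 → total 50, payoff 0. No gain.
Crew 2 (pledges 0, payoff 127): pledging 20 → total 150, payoff 107. No gain.
Crew 3 (pledges 50, payoff 77): dropping to 0 → total 80, payoff 0. No gain.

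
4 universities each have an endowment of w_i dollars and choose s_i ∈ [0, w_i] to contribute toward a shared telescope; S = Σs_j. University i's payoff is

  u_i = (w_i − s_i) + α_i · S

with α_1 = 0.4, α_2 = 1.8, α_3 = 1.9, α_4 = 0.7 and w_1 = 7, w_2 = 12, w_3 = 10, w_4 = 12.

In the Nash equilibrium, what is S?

22

∂u_i/∂s_i = α_i − 1, so university i contributes w_i if α_i > 1, else 0.
α_i > 1 for i ∈ {2, 3}; NE contributions (0, 12, 10, 0), S = 22.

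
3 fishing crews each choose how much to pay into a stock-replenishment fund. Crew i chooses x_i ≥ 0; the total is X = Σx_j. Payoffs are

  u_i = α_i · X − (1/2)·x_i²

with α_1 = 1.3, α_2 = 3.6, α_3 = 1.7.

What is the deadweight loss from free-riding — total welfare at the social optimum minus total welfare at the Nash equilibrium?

30.55

Crew i's FOC: ∂u_i/∂x_i = α_i − x_i = 0, so x_i* = α_i.
NE contributions = (1.3, 3.6, 1.7); X = 6.6.
W^NE = (Σα)·X − ½Σα_i² = 6.6² − ½·17.54 = 34.79.
Planner sets x_i = Σα_j = 6.6 for every i, so X^SO = 3·6.6 = 19.8.
W^SO = (Σα)·X^SO − ½·3·(Σα)² = (3/2)·6.6² = 65.34.
Deadweight loss = W^SO − W^NE = 30.55.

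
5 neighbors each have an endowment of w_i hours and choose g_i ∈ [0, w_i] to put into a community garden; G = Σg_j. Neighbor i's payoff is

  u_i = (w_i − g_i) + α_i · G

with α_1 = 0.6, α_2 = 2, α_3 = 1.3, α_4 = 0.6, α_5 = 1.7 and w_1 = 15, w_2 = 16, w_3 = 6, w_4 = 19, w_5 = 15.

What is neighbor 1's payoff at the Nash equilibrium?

37.2

∂u_i/∂g_i = α_i − 1, so neighbor i contributes w_i if α_i > 1, else 0.
α_i > 1 for i ∈ {2, 3, 5}; NE contributions (0, 16, 6, 0, 15), G = 37.
u_1 = (15 − 0) + 0.6·37 = 37.2.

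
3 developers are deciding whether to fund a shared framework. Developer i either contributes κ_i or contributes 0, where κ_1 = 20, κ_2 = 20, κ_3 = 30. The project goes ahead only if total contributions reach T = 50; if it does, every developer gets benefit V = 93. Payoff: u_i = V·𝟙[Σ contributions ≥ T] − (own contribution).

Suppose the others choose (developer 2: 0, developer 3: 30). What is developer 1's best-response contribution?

20

Others' total = 30. Contributing 20 brings total to 50 ≥ 50: gain V − κ_1 = 73.
Best response: 20.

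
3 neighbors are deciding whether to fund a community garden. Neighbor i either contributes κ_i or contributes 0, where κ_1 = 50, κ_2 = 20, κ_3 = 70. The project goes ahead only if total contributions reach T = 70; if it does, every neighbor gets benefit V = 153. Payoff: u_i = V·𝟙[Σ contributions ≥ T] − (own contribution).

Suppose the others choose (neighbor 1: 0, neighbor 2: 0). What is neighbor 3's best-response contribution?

70

Others' total = 0. Contributing 70 brings total to 70 ≥ 70: gain V − κ_3 = 83.
Best response: 70.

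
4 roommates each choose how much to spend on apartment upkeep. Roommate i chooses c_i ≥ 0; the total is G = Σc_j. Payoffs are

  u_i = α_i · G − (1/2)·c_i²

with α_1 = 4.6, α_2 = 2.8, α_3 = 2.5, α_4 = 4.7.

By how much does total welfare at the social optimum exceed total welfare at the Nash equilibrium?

Roommate i's FOC: ∂u_i/∂c_i = α_i − c_i = 0, so c_i* = α_i.
NE contributions = (4.6, 2.8, 2.5, 4.7); G = 14.6.
W^NE = (Σα)·G − ½Σα_i² = 14.6² − ½·57.34 = 184.49.
Planner sets c_i = Σα_j = 14.6 for every i, so G^SO = 4·14.6 = 58.4.
W^SO = (Σα)·G^SO − ½·4·(Σα)² = (4/2)·14.6² = 426.32.
Deadweight loss = W^SO − W^NE = 241.83.

241.83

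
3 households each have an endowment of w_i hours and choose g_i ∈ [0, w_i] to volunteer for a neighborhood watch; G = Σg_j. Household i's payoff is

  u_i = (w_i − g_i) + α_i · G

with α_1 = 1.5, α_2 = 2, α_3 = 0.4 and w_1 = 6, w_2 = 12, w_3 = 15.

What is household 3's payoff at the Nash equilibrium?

∂u_i/∂g_i = α_i − 1, so household i contributes w_i if α_i > 1, else 0.
α_i > 1 for i ∈ {1, 2}; NE contributions (6, 12, 0), G = 18.
u_3 = (15 − 0) + 0.4·18 = 22.2.

22.2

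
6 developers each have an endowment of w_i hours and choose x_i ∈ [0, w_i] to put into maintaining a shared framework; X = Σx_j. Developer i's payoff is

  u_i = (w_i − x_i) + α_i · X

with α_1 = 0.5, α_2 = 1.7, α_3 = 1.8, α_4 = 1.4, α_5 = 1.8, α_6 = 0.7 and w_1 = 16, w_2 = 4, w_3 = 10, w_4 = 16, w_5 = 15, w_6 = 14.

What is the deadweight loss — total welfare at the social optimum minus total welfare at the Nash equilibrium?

∂u_i/∂x_i = α_i − 1, so developer i contributes w_i if α_i > 1, else 0.
α_i > 1 for i ∈ {2, 3, 4, 5}; NE contributions (0, 4, 10, 16, 15, 0), X = 45.
W^NE = Σw_i − X^NE + (Σα_i)·X^NE = 75 + 6.9·45 = 385.5.
Planner: ∂(Σu_j)/∂x_i = Σα_j − 1 = 6.9 > 0, so everyone contributes w_i; X^SO = 75, W^SO = 75 + 6.9·75 = 592.5.
Deadweight loss = 207.

207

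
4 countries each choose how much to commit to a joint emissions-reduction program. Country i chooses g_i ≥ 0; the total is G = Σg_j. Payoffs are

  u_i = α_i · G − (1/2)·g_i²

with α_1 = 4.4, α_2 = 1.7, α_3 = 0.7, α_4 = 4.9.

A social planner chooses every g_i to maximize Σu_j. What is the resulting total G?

Planner FOC: ∂(Σu_j)/∂g_i = (Σα_j) − g_i = 0, so g_i^SO = Σα_j = 11.7 for every i; G^SO = 46.8.

46.8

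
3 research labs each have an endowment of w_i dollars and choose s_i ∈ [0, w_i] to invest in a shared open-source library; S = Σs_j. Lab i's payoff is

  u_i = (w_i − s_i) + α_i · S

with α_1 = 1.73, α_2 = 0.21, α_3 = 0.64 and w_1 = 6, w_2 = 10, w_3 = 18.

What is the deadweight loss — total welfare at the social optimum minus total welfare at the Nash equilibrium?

44.24

∂u_i/∂s_i = α_i − 1, so lab i contributes w_i if α_i > 1, else 0.
α_i > 1 for i ∈ {1}; NE contributions (6, 0, 0), S = 6.
W^NE = Σw_i − S^NE + (Σα_i)·S^NE = 34 + 1.58·6 = 43.48.
Planner: ∂(Σu_j)/∂s_i = Σα_j − 1 = 1.58 > 0, so everyone contributes w_i; S^SO = 34, W^SO = 34 + 1.58·34 = 87.72.
Deadweight loss = 44.24.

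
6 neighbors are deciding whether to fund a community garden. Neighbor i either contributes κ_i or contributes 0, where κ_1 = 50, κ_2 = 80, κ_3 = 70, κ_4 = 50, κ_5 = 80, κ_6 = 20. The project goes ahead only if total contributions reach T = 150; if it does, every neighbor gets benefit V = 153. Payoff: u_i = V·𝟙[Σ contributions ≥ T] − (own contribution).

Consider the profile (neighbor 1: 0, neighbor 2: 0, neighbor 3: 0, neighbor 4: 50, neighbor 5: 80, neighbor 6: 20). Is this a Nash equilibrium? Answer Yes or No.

Total = 150 ≥ 150: provided.
Neighbor 1 (pledges 0, payoff 153): pledging 50 → total 200, payoff 103. No gain.
Neighbor 2 (pledges 0, payoff 153): pledging 80 → total 230, payoff 73. No gain.
Neighbor 3 (pledges 0, payoff 153): pledging 70 → total 220, payoff 83. No gain.
Neighbor 4 (pledges 50, payoff 103): dropping to 0 → total 100, payoff 0. No gain.
Neighbor 5 (pledges 80, payoff 73): dropping to 0 → total 70, payoff 0. No gain.
Neighbor 6 (pledges 20, payoff 133): dropping to 0 → total 130, payoff 0. No gain.

Yes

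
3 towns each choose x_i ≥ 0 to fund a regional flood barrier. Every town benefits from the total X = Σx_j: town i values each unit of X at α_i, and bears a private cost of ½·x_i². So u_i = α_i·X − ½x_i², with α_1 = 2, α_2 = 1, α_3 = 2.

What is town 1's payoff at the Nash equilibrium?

Town i's FOC: ∂u_i/∂x_i = α_i − x_i = 0, so x_i* = α_i.
NE contributions = (2, 1, 2); X = 5.
u_1 = α_1·X − ½·(x_1)² = 2·5 − ½·2² = 8.

8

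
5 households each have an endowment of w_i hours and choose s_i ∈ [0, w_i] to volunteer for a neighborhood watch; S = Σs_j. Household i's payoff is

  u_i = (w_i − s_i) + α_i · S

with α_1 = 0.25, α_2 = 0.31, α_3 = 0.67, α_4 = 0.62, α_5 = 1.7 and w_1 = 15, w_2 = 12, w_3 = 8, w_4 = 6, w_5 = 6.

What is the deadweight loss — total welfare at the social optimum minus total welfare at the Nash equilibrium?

104.55

∂u_i/∂s_i = α_i − 1, so household i contributes w_i if α_i > 1, else 0.
α_i > 1 for i ∈ {5}; NE contributions (0, 0, 0, 0, 6), S = 6.
W^NE = Σw_i − S^NE + (Σα_i)·S^NE = 47 + 2.55·6 = 62.3.
Planner: ∂(Σu_j)/∂s_i = Σα_j − 1 = 2.55 > 0, so everyone contributes w_i; S^SO = 47, W^SO = 47 + 2.55·47 = 166.85.
Deadweight loss = 104.55.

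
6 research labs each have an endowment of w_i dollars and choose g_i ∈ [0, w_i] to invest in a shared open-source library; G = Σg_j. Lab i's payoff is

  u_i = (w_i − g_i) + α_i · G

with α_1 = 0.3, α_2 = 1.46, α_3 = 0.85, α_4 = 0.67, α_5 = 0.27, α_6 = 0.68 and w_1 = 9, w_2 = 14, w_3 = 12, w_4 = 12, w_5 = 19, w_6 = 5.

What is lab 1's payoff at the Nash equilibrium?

∂u_i/∂g_i = α_i − 1, so lab i contributes w_i if α_i > 1, else 0.
α_i > 1 for i ∈ {2}; NE contributions (0, 14, 0, 0, 0, 0), G = 14.
u_1 = (9 − 0) + 0.3·14 = 13.2.

13.2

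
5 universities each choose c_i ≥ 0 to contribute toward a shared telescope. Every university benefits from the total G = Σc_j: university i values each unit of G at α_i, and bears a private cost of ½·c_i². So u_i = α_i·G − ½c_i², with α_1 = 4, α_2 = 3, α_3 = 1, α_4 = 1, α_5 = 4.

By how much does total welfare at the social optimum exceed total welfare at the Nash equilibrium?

University i's FOC: ∂u_i/∂c_i = α_i − c_i = 0, so c_i* = α_i.
NE contributions = (4, 3, 1, 1, 4); G = 13.
W^NE = (Σα)·G − ½Σα_i² = 13² − ½·43 = 147.5.
Planner sets c_i = Σα_j = 13 for every i, so G^SO = 5·13 = 65.
W^SO = (Σα)·G^SO − ½·5·(Σα)² = (5/2)·13² = 422.5.
Deadweight loss = W^SO − W^NE = 275.

275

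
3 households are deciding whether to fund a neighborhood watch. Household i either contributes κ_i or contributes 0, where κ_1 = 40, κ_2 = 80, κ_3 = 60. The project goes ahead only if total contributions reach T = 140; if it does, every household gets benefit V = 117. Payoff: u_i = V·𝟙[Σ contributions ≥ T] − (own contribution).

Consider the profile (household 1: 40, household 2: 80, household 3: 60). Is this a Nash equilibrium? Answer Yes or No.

No

Total = 180 ≥ 140: provided.
Household 1 (pledges 40, payoff 77): dropping to 0 → total 140, payoff 117. Profitable deviation.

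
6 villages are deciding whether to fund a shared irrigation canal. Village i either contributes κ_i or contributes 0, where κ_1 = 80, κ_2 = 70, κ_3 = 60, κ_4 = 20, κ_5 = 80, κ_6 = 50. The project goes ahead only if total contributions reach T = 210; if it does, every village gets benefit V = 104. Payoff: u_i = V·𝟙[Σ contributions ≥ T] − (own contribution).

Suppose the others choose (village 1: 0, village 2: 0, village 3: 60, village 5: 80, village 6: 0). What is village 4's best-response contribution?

Others' total = 140. Even contributing 20 gives 160 < 210: no benefit either way.
Best response: 0.

0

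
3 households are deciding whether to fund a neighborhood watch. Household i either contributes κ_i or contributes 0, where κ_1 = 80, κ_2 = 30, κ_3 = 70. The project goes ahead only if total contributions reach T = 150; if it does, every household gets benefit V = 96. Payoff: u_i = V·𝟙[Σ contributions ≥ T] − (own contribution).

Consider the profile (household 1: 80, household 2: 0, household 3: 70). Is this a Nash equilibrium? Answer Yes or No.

Yes

Total = 150 ≥ 150: provided.
Household 1 (pledges 80, payoff 16): dropping to 0 → total 70, payoff 0. No gain.
Household 2 (pledges 0, payoff 96): pledging 30 → total 180, payoff 66. No gain.
Household 3 (pledges 70, payoff 26): dropping to 0 → total 80, payoff 0. No gain.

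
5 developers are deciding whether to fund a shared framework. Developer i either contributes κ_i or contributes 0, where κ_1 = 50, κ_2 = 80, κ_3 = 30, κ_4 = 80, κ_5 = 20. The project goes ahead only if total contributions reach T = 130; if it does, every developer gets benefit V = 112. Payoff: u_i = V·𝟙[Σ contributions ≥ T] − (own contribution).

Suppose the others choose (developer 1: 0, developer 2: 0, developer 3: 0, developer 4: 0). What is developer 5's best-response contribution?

Others' total = 0. Even contributing 20 gives 20 < 130: no benefit either way.
Best response: 0.

0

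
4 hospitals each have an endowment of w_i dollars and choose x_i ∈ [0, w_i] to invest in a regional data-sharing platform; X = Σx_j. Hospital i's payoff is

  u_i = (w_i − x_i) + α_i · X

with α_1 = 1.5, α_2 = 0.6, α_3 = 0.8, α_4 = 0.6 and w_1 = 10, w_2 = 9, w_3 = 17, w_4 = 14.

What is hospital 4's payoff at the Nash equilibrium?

20

∂u_i/∂x_i = α_i − 1, so hospital i contributes w_i if α_i > 1, else 0.
α_i > 1 for i ∈ {1}; NE contributions (10, 0, 0, 0), X = 10.
u_4 = (14 − 0) + 0.6·10 = 20.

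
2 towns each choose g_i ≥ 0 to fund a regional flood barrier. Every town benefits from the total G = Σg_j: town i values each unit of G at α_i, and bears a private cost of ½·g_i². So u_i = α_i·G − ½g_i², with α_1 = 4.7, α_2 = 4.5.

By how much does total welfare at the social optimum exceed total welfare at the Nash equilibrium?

Town i's FOC: ∂u_i/∂g_i = α_i − g_i = 0, so g_i* = α_i.
NE contributions = (4.7, 4.5); G = 9.2.
W^NE = (Σα)·G − ½Σα_i² = 9.2² − ½·42.34 = 63.47.
Planner sets g_i = Σα_j = 9.2 for every i, so G^SO = 2·9.2 = 18.4.
W^SO = (Σα)·G^SO − ½·2·(Σα)² = (2/2)·9.2² = 84.64.
Deadweight loss = W^SO − W^NE = 21.17.

21.17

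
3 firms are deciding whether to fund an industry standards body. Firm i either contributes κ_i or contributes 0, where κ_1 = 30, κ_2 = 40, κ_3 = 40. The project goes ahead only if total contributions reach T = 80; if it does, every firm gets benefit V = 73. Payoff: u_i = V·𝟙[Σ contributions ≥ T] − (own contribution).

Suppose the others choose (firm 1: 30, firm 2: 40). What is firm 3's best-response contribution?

40

Others' total = 70. Contributing 40 brings total to 110 ≥ 80: gain V − κ_3 = 33.
Best response: 40.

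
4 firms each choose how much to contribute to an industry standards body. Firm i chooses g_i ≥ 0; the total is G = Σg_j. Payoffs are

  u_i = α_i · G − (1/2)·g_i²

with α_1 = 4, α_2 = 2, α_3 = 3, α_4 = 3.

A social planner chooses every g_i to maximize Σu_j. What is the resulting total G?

Planner FOC: ∂(Σu_j)/∂g_i = (Σα_j) − g_i = 0, so g_i^SO = Σα_j = 12 for every i; G^SO = 48.

48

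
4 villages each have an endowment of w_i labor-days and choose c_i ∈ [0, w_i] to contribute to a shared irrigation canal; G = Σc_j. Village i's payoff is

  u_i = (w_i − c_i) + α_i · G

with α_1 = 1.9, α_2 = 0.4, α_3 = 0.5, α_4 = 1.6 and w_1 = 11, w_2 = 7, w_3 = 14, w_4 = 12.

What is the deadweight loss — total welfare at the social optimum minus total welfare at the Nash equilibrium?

71.4

∂u_i/∂c_i = α_i − 1, so village i contributes w_i if α_i > 1, else 0.
α_i > 1 for i ∈ {1, 4}; NE contributions (11, 0, 0, 12), G = 23.
W^NE = Σw_i − G^NE + (Σα_i)·G^NE = 44 + 3.4·23 = 122.2.
Planner: ∂(Σu_j)/∂c_i = Σα_j − 1 = 3.4 > 0, so everyone contributes w_i; G^SO = 44, W^SO = 44 + 3.4·44 = 193.6.
Deadweight loss = 71.4.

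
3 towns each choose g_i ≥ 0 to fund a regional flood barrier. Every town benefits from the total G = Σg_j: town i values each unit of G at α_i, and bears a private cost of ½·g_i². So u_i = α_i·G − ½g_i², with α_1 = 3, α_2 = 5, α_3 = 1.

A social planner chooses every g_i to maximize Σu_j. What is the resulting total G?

27

Planner FOC: ∂(Σu_j)/∂g_i = (Σα_j) − g_i = 0, so g_i^SO = Σα_j = 9 for every i; G^SO = 27.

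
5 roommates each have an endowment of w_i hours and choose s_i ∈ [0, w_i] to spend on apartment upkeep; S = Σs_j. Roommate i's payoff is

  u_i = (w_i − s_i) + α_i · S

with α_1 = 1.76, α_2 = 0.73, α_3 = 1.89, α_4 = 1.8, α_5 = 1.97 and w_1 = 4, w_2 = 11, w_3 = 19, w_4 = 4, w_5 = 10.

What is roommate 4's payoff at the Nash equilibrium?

∂u_i/∂s_i = α_i − 1, so roommate i contributes w_i if α_i > 1, else 0.
α_i > 1 for i ∈ {1, 3, 4, 5}; NE contributions (4, 0, 19, 4, 10), S = 37.
u_4 = (4 − 4) + 1.8·37 = 66.6.

66.6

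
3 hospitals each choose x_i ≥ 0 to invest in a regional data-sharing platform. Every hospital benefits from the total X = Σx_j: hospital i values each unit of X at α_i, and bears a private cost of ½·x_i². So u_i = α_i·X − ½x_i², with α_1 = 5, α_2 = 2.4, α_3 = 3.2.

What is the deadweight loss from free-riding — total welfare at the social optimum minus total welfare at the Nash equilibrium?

76.68

Hospital i's FOC: ∂u_i/∂x_i = α_i − x_i = 0, so x_i* = α_i.
NE contributions = (5, 2.4, 3.2); X = 10.6.
W^NE = (Σα)·X − ½Σα_i² = 10.6² − ½·41 = 91.86.
Planner sets x_i = Σα_j = 10.6 for every i, so X^SO = 3·10.6 = 31.8.
W^SO = (Σα)·X^SO − ½·3·(Σα)² = (3/2)·10.6² = 168.54.
Deadweight loss = W^SO − W^NE = 76.68.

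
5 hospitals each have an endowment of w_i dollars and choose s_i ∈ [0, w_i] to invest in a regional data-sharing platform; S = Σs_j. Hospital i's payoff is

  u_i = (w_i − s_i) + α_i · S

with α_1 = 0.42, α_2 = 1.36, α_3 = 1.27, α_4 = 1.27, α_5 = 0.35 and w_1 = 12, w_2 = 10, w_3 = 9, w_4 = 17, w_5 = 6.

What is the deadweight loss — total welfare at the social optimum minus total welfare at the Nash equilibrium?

66.06

∂u_i/∂s_i = α_i − 1, so hospital i contributes w_i if α_i > 1, else 0.
α_i > 1 for i ∈ {2, 3, 4}; NE contributions (0, 10, 9, 17, 0), S = 36.
W^NE = Σw_i − S^NE + (Σα_i)·S^NE = 54 + 3.67·36 = 186.12.
Planner: ∂(Σu_j)/∂s_i = Σα_j − 1 = 3.67 > 0, so everyone contributes w_i; S^SO = 54, W^SO = 54 + 3.67·54 = 252.18.
Deadweight loss = 66.06.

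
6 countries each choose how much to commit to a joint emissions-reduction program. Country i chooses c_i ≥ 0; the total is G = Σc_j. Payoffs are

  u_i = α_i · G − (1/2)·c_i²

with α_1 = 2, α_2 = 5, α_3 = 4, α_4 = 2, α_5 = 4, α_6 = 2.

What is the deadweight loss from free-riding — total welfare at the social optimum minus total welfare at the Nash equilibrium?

756.5

Country i's FOC: ∂u_i/∂c_i = α_i − c_i = 0, so c_i* = α_i.
NE contributions = (2, 5, 4, 2, 4, 2); G = 19.
W^NE = (Σα)·G − ½Σα_i² = 19² − ½·69 = 326.5.
Planner sets c_i = Σα_j = 19 for every i, so G^SO = 6·19 = 114.
W^SO = (Σα)·G^SO − ½·6·(Σα)² = (6/2)·19² = 1083.
Deadweight loss = W^SO − W^NE = 756.5.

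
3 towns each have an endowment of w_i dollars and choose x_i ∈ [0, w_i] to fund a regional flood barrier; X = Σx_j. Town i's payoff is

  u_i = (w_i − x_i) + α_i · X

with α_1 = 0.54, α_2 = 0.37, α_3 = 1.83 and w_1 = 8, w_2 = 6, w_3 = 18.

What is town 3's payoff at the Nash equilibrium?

32.94

∂u_i/∂x_i = α_i − 1, so town i contributes w_i if α_i > 1, else 0.
α_i > 1 for i ∈ {3}; NE contributions (0, 0, 18), X = 18.
u_3 = (18 − 18) + 1.83·18 = 32.94.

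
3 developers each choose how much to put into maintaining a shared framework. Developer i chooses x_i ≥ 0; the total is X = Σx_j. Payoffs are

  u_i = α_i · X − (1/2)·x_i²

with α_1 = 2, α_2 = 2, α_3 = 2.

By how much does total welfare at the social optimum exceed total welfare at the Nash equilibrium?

24

Developer i's FOC: ∂u_i/∂x_i = α_i − x_i = 0, so x_i* = α_i.
NE contributions = (2, 2, 2); X = 6.
W^NE = (Σα)·X − ½Σα_i² = 6² − ½·12 = 30.
Planner sets x_i = Σα_j = 6 for every i, so X^SO = 3·6 = 18.
W^SO = (Σα)·X^SO − ½·3·(Σα)² = (3/2)·6² = 54.
Deadweight loss = W^SO − W^NE = 24.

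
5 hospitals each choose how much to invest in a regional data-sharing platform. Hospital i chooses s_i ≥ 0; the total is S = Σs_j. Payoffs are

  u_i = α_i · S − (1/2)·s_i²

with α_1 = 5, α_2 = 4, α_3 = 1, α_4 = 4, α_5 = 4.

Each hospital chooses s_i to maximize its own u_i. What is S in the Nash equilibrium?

18

Hospital i's FOC: ∂u_i/∂s_i = α_i − s_i = 0, so s_i* = α_i.
NE contributions = (5, 4, 1, 4, 4); S = 18.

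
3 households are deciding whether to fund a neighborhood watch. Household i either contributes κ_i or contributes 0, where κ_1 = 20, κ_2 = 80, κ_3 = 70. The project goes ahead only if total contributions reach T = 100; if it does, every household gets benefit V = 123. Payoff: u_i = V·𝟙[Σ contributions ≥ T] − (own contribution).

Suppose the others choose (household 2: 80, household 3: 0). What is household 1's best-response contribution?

20

Others' total = 80. Contributing 20 brings total to 100 ≥ 100: gain V − κ_1 = 103.
Best response: 20.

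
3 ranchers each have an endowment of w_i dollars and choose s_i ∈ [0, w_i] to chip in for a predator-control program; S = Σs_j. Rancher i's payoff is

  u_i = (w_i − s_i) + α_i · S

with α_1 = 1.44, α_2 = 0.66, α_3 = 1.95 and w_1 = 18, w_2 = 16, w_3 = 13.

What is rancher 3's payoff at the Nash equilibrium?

60.45

∂u_i/∂s_i = α_i − 1, so rancher i contributes w_i if α_i > 1, else 0.
α_i > 1 for i ∈ {1, 3}; NE contributions (18, 0, 13), S = 31.
u_3 = (13 − 13) + 1.95·31 = 60.45.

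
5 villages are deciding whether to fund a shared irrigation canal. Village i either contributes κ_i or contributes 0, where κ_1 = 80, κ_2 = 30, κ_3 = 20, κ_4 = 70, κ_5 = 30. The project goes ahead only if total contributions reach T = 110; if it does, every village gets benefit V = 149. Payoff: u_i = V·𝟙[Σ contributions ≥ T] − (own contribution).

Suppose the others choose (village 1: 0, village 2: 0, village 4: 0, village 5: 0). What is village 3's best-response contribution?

Others' total = 0. Even contributing 20 gives 20 < 110: no benefit either way.
Best response: 0.

0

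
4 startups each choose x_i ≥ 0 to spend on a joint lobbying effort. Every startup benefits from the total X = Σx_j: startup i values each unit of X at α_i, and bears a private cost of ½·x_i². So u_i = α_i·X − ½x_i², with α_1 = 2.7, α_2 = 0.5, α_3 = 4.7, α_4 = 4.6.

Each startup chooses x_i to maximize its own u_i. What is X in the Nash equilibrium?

Startup i's FOC: ∂u_i/∂x_i = α_i − x_i = 0, so x_i* = α_i.
NE contributions = (2.7, 0.5, 4.7, 4.6); X = 12.5.

12.5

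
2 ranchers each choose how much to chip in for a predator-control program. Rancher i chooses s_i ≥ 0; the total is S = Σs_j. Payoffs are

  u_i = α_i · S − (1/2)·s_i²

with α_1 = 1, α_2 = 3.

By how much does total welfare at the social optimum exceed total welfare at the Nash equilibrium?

Rancher i's FOC: ∂u_i/∂s_i = α_i − s_i = 0, so s_i* = α_i.
NE contributions = (1, 3); S = 4.
W^NE = (Σα)·S − ½Σα_i² = 4² − ½·10 = 11.
Planner sets s_i = Σα_j = 4 for every i, so S^SO = 2·4 = 8.
W^SO = (Σα)·S^SO − ½·2·(Σα)² = (2/2)·4² = 16.
Deadweight loss = W^SO − W^NE = 5.

5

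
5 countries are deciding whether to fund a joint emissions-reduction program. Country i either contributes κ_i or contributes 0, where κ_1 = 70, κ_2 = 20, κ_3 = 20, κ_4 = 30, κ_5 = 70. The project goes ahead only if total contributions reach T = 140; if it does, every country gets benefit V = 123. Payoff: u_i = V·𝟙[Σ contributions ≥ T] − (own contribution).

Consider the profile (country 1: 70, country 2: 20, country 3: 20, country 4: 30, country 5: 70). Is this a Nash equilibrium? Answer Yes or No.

Total = 210 ≥ 140: provided.
Country 1 (pledges 70, payoff 53): dropping to 0 → total 140, payoff 123. Profitable deviation.

No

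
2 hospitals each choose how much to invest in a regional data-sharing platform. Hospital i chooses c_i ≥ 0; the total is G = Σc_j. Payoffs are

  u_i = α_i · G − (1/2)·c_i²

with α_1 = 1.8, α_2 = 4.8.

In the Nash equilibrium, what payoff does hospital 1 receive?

10.26

Hospital i's FOC: ∂u_i/∂c_i = α_i − c_i = 0, so c_i* = α_i.
NE contributions = (1.8, 4.8); G = 6.6.
u_1 = α_1·G − ½·(c_1)² = 1.8·6.6 − ½·1.8² = 10.26.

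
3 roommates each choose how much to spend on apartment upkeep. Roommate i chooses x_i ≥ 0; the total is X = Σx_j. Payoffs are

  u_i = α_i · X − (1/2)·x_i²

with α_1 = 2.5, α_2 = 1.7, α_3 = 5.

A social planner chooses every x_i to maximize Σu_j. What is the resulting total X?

Planner FOC: ∂(Σu_j)/∂x_i = (Σα_j) − x_i = 0, so x_i^SO = Σα_j = 9.2 for every i; X^SO = 27.6.

27.6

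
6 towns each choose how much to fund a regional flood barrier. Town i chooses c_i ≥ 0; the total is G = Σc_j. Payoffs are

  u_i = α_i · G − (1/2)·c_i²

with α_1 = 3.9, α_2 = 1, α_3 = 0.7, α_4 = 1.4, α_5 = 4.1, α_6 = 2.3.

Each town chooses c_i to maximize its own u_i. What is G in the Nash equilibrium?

Town i's FOC: ∂u_i/∂c_i = α_i − c_i = 0, so c_i* = α_i.
NE contributions = (3.9, 1, 0.7, 1.4, 4.1, 2.3); G = 13.4.

13.4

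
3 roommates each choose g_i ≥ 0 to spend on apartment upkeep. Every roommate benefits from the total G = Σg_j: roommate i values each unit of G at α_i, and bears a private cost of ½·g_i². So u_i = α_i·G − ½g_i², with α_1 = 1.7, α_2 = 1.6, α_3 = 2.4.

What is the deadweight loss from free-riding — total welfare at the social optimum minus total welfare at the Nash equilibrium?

Roommate i's FOC: ∂u_i/∂g_i = α_i − g_i = 0, so g_i* = α_i.
NE contributions = (1.7, 1.6, 2.4); G = 5.7.
W^NE = (Σα)·G − ½Σα_i² = 5.7² − ½·11.21 = 26.885.
Planner sets g_i = Σα_j = 5.7 for every i, so G^SO = 3·5.7 = 17.1.
W^SO = (Σα)·G^SO − ½·3·(Σα)² = (3/2)·5.7² = 48.735.
Deadweight loss = W^SO − W^NE = 21.85.

21.85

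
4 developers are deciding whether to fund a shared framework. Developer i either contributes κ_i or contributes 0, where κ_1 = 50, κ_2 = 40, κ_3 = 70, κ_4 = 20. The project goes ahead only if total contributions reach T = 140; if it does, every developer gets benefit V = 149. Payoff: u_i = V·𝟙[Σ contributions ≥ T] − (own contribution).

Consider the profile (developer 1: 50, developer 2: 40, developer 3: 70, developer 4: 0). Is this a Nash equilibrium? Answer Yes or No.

Total = 160 ≥ 140: provided.
Developer 1 (pledges 50, payoff 99): dropping to 0 → total 110, payoff 0. No gain.
Developer 2 (pledges 40, payoff 109): dropping to 0 → total 120, payoff 0. No gain.
Developer 3 (pledges 70, payoff 79): dropping to 0 → total 90, payoff 0. No gain.
Developer 4 (pledges 0, payoff 149): pledging 20 → total 180, payoff 129. No gain.

Yes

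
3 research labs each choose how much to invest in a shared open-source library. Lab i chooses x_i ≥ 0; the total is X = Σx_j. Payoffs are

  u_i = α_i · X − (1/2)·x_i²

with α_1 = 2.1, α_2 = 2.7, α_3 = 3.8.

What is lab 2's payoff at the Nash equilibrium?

19.575

Lab i's FOC: ∂u_i/∂x_i = α_i − x_i = 0, so x_i* = α_i.
NE contributions = (2.1, 2.7, 3.8); X = 8.6.
u_2 = α_2·X − ½·(x_2)² = 2.7·8.6 − ½·2.7² = 19.575.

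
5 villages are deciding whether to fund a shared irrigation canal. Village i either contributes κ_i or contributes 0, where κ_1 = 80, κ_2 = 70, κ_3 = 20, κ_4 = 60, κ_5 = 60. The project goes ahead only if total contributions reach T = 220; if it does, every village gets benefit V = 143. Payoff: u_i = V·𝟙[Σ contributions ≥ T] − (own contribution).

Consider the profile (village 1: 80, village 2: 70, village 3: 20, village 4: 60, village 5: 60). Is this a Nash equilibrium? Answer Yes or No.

No

Total = 290 ≥ 220: provided.
Village 1 (pledges 80, payoff 63): dropping to 0 → total 210, payoff 0. No gain.
Village 2 (pledges 70, payoff 73): dropping to 0 → total 220, payoff 143. Profitable deviation.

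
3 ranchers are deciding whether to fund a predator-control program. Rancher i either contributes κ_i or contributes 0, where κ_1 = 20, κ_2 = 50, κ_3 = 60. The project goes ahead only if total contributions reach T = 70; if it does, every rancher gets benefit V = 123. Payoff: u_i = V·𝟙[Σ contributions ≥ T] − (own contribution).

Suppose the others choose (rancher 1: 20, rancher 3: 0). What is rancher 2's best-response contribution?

50

Others' total = 20. Contributing 50 brings total to 70 ≥ 70: gain V − κ_2 = 73.
Best response: 50.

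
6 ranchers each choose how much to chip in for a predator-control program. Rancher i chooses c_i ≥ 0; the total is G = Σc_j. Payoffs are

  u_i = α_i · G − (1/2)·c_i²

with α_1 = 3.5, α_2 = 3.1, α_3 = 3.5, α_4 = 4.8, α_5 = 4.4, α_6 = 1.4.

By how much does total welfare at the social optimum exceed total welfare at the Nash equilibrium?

Rancher i's FOC: ∂u_i/∂c_i = α_i − c_i = 0, so c_i* = α_i.
NE contributions = (3.5, 3.1, 3.5, 4.8, 4.4, 1.4); G = 20.7.
W^NE = (Σα)·G − ½Σα_i² = 20.7² − ½·78.47 = 389.255.
Planner sets c_i = Σα_j = 20.7 for every i, so G^SO = 6·20.7 = 124.2.
W^SO = (Σα)·G^SO − ½·6·(Σα)² = (6/2)·20.7² = 1285.47.
Deadweight loss = W^SO − W^NE = 896.215.

896.215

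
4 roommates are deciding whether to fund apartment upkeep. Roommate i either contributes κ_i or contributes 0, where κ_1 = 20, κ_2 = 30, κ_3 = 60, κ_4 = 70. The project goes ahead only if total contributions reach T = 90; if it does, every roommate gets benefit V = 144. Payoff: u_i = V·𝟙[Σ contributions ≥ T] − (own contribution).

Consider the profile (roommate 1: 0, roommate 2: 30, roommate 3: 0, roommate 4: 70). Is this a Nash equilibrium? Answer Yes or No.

Total = 100 ≥ 90: provided.
Roommate 1 (pledges 0, payoff 144): pledging 20 → total 120, payoff 124. No gain.
Roommate 2 (pledges 30, payoff 114): dropping to 0 → total 70, payoff 0. No gain.
Roommate 3 (pledges 0, payoff 144): pledging 60 → total 160, payoff 84. No gain.
Roommate 4 (pledges 70, payoff 74): dropping to 0 → total 30, payoff 0. No gain.

Yes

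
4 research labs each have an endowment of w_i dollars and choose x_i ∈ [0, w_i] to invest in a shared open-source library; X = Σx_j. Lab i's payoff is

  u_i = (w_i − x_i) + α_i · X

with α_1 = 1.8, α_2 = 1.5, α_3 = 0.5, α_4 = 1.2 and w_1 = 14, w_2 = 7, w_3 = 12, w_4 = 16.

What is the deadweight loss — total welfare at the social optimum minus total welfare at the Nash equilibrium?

∂u_i/∂x_i = α_i − 1, so lab i contributes w_i if α_i > 1, else 0.
α_i > 1 for i ∈ {1, 2, 4}; NE contributions (14, 7, 0, 16), X = 37.
W^NE = Σw_i − X^NE + (Σα_i)·X^NE = 49 + 4·37 = 197.
Planner: ∂(Σu_j)/∂x_i = Σα_j − 1 = 4 > 0, so everyone contributes w_i; X^SO = 49, W^SO = 49 + 4·49 = 245.
Deadweight loss = 48.

48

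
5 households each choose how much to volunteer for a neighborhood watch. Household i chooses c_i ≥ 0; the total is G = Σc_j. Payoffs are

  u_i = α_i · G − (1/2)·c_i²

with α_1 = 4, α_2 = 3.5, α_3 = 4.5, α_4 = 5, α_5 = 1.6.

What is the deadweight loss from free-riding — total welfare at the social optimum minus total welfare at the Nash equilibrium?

Household i's FOC: ∂u_i/∂c_i = α_i − c_i = 0, so c_i* = α_i.
NE contributions = (4, 3.5, 4.5, 5, 1.6); G = 18.6.
W^NE = (Σα)·G − ½Σα_i² = 18.6² − ½·76.06 = 307.93.
Planner sets c_i = Σα_j = 18.6 for every i, so G^SO = 5·18.6 = 93.
W^SO = (Σα)·G^SO − ½·5·(Σα)² = (5/2)·18.6² = 864.9.
Deadweight loss = W^SO − W^NE = 556.97.

556.97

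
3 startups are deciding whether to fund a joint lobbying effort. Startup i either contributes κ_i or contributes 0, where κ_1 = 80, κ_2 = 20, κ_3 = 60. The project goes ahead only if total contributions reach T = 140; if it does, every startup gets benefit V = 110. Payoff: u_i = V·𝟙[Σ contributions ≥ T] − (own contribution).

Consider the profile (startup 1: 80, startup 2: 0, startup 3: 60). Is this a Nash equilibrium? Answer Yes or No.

Total = 140 ≥ 140: provided.
Startup 1 (pledges 80, payoff 30): dropping to 0 → total 60, payoff 0. No gain.
Startup 2 (pledges 0, payoff 110): pledging 20 → total 160, payoff 90. No gain.
Startup 3 (pledges 60, payoff 50): dropping to 0 → total 80, payoff 0. No gain.

Yes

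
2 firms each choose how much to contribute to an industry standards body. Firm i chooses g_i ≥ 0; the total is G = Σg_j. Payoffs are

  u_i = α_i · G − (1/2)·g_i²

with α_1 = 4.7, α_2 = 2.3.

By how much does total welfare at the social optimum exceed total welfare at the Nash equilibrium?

Firm i's FOC: ∂u_i/∂g_i = α_i − g_i = 0, so g_i* = α_i.
NE contributions = (4.7, 2.3); G = 7.
W^NE = (Σα)·G − ½Σα_i² = 7² − ½·27.38 = 35.31.
Planner sets g_i = Σα_j = 7 for every i, so G^SO = 2·7 = 14.
W^SO = (Σα)·G^SO − ½·2·(Σα)² = (2/2)·7² = 49.
Deadweight loss = W^SO − W^NE = 13.69.

13.69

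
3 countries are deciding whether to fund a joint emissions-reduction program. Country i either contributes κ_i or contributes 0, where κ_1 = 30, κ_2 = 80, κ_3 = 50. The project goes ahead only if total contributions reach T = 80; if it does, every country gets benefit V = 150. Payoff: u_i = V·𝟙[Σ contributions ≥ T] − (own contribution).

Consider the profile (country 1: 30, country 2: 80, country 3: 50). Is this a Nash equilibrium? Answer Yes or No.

No

Total = 160 ≥ 80: provided.
Country 1 (pledges 30, payoff 120): dropping to 0 → total 130, payoff 150. Profitable deviation.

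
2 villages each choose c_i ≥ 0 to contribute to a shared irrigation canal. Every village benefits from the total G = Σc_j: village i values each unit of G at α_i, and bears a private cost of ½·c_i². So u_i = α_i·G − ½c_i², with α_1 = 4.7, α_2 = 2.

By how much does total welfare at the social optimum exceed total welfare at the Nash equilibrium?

Village i's FOC: ∂u_i/∂c_i = α_i − c_i = 0, so c_i* = α_i.
NE contributions = (4.7, 2); G = 6.7.
W^NE = (Σα)·G − ½Σα_i² = 6.7² − ½·26.09 = 31.845.
Planner sets c_i = Σα_j = 6.7 for every i, so G^SO = 2·6.7 = 13.4.
W^SO = (Σα)·G^SO − ½·2·(Σα)² = (2/2)·6.7² = 44.89.
Deadweight loss = W^SO − W^NE = 13.045.

13.045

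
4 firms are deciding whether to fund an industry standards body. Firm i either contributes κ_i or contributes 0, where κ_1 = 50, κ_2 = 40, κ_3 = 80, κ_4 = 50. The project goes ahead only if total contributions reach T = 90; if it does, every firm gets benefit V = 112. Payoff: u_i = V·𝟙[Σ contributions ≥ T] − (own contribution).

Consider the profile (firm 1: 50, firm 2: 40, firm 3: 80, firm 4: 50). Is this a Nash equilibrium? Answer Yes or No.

Total = 220 ≥ 90: provided.
Firm 1 (pledges 50, payoff 62): dropping to 0 → total 170, payoff 112. Profitable deviation.

No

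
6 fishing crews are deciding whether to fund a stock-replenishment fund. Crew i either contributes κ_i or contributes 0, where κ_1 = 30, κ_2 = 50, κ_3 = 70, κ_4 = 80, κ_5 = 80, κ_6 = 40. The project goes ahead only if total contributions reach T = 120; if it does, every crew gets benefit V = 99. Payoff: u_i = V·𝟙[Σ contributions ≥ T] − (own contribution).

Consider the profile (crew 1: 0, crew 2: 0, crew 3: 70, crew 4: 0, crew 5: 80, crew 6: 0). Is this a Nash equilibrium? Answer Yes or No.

Yes

Total = 150 ≥ 120: provided.
Crew 1 (pledges 0, payoff 99): pledging 30 → total 180, payoff 69. No gain.
Crew 2 (pledges 0, payoff 99): pledging 50 → total 200, payoff 49. No gain.
Crew 3 (pledges 70, payoff 29): dropping to 0 → total 80, payoff 0. No gain.
Crew 4 (pledges 0, payoff 99): pledging 80 → total 230, payoff 19. No gain.
Crew 5 (pledges 80, payoff 19): dropping to 0 → total 70, payoff 0. No gain.
Crew 6 (pledges 0, payoff 99): pledging 40 → total 190, payoff 59. No gain.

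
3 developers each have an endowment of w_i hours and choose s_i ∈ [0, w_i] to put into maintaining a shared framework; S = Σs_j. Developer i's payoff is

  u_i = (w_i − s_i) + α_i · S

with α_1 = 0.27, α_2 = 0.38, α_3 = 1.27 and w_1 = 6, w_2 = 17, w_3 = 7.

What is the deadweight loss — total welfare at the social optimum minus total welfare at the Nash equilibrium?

∂u_i/∂s_i = α_i − 1, so developer i contributes w_i if α_i > 1, else 0.
α_i > 1 for i ∈ {3}; NE contributions (0, 0, 7), S = 7.
W^NE = Σw_i − S^NE + (Σα_i)·S^NE = 30 + 0.92·7 = 36.44.
Planner: ∂(Σu_j)/∂s_i = Σα_j − 1 = 0.92 > 0, so everyone contributes w_i; S^SO = 30, W^SO = 30 + 0.92·30 = 57.6.
Deadweight loss = 21.16.

21.16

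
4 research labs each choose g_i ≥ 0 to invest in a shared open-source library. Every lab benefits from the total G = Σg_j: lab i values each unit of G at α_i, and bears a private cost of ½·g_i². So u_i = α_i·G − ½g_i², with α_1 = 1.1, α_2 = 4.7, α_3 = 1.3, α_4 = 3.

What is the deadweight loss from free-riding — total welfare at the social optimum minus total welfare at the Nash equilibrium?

Lab i's FOC: ∂u_i/∂g_i = α_i − g_i = 0, so g_i* = α_i.
NE contributions = (1.1, 4.7, 1.3, 3); G = 10.1.
W^NE = (Σα)·G − ½Σα_i² = 10.1² − ½·33.99 = 85.015.
Planner sets g_i = Σα_j = 10.1 for every i, so G^SO = 4·10.1 = 40.4.
W^SO = (Σα)·G^SO − ½·4·(Σα)² = (4/2)·10.1² = 204.02.
Deadweight loss = W^SO − W^NE = 119.005.

119.005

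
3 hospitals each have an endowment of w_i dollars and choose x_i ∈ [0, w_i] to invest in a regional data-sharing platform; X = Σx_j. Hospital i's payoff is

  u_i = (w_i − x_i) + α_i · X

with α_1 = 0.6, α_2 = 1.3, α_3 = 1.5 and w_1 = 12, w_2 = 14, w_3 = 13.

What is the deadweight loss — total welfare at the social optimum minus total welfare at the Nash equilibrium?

28.8

∂u_i/∂x_i = α_i − 1, so hospital i contributes w_i if α_i > 1, else 0.
α_i > 1 for i ∈ {2, 3}; NE contributions (0, 14, 13), X = 27.
W^NE = Σw_i − X^NE + (Σα_i)·X^NE = 39 + 2.4·27 = 103.8.
Planner: ∂(Σu_j)/∂x_i = Σα_j − 1 = 2.4 > 0, so everyone contributes w_i; X^SO = 39, W^SO = 39 + 2.4·39 = 132.6.
Deadweight loss = 28.8.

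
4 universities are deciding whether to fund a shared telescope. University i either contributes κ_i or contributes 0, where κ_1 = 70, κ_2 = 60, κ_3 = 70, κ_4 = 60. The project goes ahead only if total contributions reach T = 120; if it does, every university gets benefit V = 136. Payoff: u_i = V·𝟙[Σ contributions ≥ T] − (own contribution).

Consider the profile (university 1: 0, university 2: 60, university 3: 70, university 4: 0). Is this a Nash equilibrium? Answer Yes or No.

Total = 130 ≥ 120: provided.
University 1 (pledges 0, payoff 136): pledging 70 → total 200, payoff 66. No gain.
University 2 (pledges 60, payoff 76): dropping to 0 → total 70, payoff 0. No gain.
University 3 (pledges 70, payoff 66): dropping to 0 → total 60, payoff 0. No gain.
University 4 (pledges 0, payoff 136): pledging 60 → total 190, payoff 76. No gain.

Yes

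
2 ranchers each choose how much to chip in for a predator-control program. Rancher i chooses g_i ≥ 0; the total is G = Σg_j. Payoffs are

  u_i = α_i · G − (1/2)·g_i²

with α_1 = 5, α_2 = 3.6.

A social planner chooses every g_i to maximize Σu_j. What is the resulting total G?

Planner FOC: ∂(Σu_j)/∂g_i = (Σα_j) − g_i = 0, so g_i^SO = Σα_j = 8.6 for every i; G^SO = 17.2.

17.2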